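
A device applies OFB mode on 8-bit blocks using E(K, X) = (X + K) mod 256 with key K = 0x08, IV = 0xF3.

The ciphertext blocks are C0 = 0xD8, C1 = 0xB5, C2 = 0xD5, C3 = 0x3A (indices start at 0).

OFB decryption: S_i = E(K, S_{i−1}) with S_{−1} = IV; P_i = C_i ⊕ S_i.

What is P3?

P0: S = E(K, 0xF3) = 0xFB; 0xD8 ⊕ 0xFB = 0x23.
P1: S = E(K, 0xFB) = 0x03; 0xB5 ⊕ 0x03 = 0xB6.
P2: S = E(K, 0x03) = 0x0B; 0xD5 ⊕ 0x0B = 0xDE.
P3: S = E(K, 0x0B) = 0x13; 0x3A ⊕ 0x13 = 0x29.

P3 = 0x29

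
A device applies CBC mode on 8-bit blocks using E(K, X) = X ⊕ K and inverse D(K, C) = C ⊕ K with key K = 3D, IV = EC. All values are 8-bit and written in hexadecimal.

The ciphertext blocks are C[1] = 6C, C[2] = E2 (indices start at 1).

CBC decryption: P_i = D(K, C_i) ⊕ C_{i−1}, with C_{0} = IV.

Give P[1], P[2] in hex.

P[1] = BD, P[2] = B3

P[1]: D(K, 6C) = 51; 51 ⊕ EC = BD.
P[2]: D(K, E2) = DF; DF ⊕ 6C = B3.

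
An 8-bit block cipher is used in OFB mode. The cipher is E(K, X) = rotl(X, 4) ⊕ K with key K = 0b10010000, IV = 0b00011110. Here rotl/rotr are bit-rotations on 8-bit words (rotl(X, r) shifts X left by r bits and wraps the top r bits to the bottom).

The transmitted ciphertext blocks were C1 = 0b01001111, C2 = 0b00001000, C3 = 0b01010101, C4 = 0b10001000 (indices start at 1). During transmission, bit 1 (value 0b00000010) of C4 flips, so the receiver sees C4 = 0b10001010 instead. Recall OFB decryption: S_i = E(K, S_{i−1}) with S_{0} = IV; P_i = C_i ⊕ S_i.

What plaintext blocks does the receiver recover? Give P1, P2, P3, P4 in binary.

P1 = 0b00111110, P2 = 0b10001111, P3 = 0b10111101, P4 = 0b10010100

Only C4 changed, to 0b10001010. In OFB, a change in C_i flips the same bit in P_i only; the keystream is unaffected. Decrypting the received ciphertext:
P1: S = E(K, 0b00011110) = 0b01110001; 0b01001111 ⊕ 0b01110001 = 0b00111110.
P2: S = E(K, 0b01110001) = 0b10000111; 0b00001000 ⊕ 0b10000111 = 0b10001111.
P3: S = E(K, 0b10000111) = 0b11101000; 0b01010101 ⊕ 0b11101000 = 0b10111101.
P4: S = E(K, 0b11101000) = 0b00011110; 0b10001010 ⊕ 0b00011110 = 0b10010100.
Blocks that differ from the original plaintext: P4.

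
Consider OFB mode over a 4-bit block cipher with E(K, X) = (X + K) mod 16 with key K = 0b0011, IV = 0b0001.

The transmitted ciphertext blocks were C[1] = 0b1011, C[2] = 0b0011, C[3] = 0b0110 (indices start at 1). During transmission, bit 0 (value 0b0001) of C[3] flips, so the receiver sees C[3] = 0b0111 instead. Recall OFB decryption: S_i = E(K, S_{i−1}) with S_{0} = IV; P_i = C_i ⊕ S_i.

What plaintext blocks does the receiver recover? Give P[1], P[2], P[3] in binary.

Only C[3] changed, to 0b0111. In OFB, a change in C_i flips the same bit in P_i only; the keystream is unaffected. Decrypting the received ciphertext:
P[1]: S = E(K, 0b0001) = 0b0100; 0b1011 ⊕ 0b0100 = 0b1111.
P[2]: S = E(K, 0b0100) = 0b0111; 0b0011 ⊕ 0b0111 = 0b0100.
P[3]: S = E(K, 0b0111) = 0b1010; 0b0111 ⊕ 0b1010 = 0b1101.
Blocks that differ from the original plaintext: P[3].

P[1] = 0b1111, P[2] = 0b0100, P[3] = 0b1101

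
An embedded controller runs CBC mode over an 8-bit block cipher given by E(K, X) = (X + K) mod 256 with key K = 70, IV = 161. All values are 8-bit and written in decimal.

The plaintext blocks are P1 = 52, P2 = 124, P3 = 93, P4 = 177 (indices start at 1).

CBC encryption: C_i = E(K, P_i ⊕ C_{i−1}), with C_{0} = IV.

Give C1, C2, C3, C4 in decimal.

C1: P1 ⊕ 161 = 149; E(K, 149) = 219.
C2: P2 ⊕ 219 = 167; E(K, 167) = 237.
C3: P3 ⊕ 237 = 176; E(K, 176) = 246.
C4: P4 ⊕ 246 = 71; E(K, 71) = 141.

C1 = 219, C2 = 237, C3 = 246, C4 = 141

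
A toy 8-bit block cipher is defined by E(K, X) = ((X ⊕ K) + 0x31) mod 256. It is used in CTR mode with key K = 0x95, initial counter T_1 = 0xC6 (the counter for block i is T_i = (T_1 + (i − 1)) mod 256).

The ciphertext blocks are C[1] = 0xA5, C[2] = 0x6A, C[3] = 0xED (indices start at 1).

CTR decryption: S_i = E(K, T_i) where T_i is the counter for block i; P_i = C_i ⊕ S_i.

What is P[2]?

P[2]: T = 0xC7, S = E(K, T) = 0x83; 0x6A ⊕ 0x83 = 0xE9.

P[2] = 0xE9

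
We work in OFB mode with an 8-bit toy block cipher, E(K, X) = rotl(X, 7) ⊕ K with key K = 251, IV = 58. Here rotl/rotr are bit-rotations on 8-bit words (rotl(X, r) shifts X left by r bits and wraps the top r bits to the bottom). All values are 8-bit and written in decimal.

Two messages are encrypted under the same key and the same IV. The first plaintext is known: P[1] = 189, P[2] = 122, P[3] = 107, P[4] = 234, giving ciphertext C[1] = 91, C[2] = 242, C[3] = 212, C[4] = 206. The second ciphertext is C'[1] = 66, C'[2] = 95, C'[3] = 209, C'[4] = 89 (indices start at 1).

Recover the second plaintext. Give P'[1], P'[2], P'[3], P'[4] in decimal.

P'[1] = 164, P'[2] = 215, P'[3] = 110, P'[4] = 125

In OFB with a reused IV, both messages share the same keystream S_i, so C_i ⊕ C'_i = P_i ⊕ P'_i and thus P'_i = P_i ⊕ C_i ⊕ C'_i.
P'[1]: 189 ⊕ 91 ⊕ 66 = 164.
P'[2]: 122 ⊕ 242 ⊕ 95 = 215.
P'[3]: 107 ⊕ 212 ⊕ 209 = 110.
P'[4]: 234 ⊕ 206 ⊕ 89 = 125.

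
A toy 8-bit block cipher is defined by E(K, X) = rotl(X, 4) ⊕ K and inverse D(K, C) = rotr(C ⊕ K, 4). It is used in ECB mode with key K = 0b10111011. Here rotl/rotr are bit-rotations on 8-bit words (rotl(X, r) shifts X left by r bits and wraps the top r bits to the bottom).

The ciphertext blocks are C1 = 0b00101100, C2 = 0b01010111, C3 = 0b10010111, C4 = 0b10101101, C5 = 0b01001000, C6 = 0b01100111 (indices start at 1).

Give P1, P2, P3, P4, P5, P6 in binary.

ECB decryption: P_i = D(K, C_i).
P1: D(K, 0b00101100) = 0b01111001.
P2: D(K, 0b01010111) = 0b11001110.
P3: D(K, 0b10010111) = 0b11000010.
P4: D(K, 0b10101101) = 0b01100001.
P5: D(K, 0b01001000) = 0b00111111.
P6: D(K, 0b01100111) = 0b11001101.

P1 = 0b01111001, P2 = 0b11001110, P3 = 0b11000010, P4 = 0b01100001, P5 = 0b00111111, P6 = 0b11001101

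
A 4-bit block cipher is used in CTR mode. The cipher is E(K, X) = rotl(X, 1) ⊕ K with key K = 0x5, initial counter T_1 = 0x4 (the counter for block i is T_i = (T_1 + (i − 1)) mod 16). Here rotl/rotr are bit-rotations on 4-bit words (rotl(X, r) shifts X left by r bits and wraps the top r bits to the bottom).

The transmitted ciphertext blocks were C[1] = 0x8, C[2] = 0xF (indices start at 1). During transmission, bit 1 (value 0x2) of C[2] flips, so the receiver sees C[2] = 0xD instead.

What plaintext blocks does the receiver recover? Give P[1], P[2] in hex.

CTR decryption: S_i = E(K, T_i) where T_i is the counter for block i; P_i = C_i ⊕ S_i.
Only C[2] changed, to 0xD. In CTR, a change in C_i flips the same bit in P_i only; the keystream is unaffected. Decrypting the received ciphertext:
P[1]: T = 0x4, S = E(K, T) = 0xD; 0x8 ⊕ 0xD = 0x5.
P[2]: T = 0x5, S = E(K, T) = 0xF; 0xD ⊕ 0xF = 0x2.
Blocks that differ from the original plaintext: P[2].

P[1] = 0x5, P[2] = 0x2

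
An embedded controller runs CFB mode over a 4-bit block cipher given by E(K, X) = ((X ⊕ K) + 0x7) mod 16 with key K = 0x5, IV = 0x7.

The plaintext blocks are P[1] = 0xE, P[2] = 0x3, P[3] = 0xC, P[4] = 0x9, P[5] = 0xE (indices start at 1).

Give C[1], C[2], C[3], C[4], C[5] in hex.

CFB encryption: C_i = P_i ⊕ E(K, C_{i−1}), with C_{0} = IV.
C[1]: E(K, 0x7) = 0x9; 0xE ⊕ 0x9 = 0x7.
C[2]: E(K, 0x7) = 0x9; 0x3 ⊕ 0x9 = 0xA.
C[3]: E(K, 0xA) = 0x6; 0xC ⊕ 0x6 = 0xA.
C[4]: E(K, 0xA) = 0x6; 0x9 ⊕ 0x6 = 0xF.
C[5]: E(K, 0xF) = 0x1; 0xE ⊕ 0x1 = 0xF.

C[1] = 0x7, C[2] = 0xA, C[3] = 0xA, C[4] = 0xF, C[5] = 0xF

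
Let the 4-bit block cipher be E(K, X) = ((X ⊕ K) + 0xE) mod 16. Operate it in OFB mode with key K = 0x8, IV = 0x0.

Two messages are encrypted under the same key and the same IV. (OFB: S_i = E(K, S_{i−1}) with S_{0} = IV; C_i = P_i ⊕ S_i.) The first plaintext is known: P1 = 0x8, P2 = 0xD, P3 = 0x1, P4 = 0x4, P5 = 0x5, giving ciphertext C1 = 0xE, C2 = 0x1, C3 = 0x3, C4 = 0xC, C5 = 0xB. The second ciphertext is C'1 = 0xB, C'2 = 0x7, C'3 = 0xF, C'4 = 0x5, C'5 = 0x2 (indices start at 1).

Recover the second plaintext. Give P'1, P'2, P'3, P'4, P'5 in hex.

P'1 = 0xD, P'2 = 0xB, P'3 = 0xD, P'4 = 0xD, P'5 = 0xC

In OFB with a reused IV, both messages share the same keystream S_i, so C_i ⊕ C'_i = P_i ⊕ P'_i and thus P'_i = P_i ⊕ C_i ⊕ C'_i.
P'1: 0x8 ⊕ 0xE ⊕ 0xB = 0xD.
P'2: 0xD ⊕ 0x1 ⊕ 0x7 = 0xB.
P'3: 0x1 ⊕ 0x3 ⊕ 0xF = 0xD.
P'4: 0x4 ⊕ 0xC ⊕ 0x5 = 0xD.
P'5: 0x5 ⊕ 0xB ⊕ 0x2 = 0xC.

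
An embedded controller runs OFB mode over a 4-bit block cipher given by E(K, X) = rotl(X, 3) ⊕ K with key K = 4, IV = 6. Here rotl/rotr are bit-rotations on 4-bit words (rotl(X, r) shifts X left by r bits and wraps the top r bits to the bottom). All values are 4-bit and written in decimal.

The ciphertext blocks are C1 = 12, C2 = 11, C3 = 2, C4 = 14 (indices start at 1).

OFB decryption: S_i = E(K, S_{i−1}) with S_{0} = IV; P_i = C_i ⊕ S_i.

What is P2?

P1: S = E(K, 6) = 7; 12 ⊕ 7 = 11.
P2: S = E(K, 7) = 15; 11 ⊕ 15 = 4.

P2 = 4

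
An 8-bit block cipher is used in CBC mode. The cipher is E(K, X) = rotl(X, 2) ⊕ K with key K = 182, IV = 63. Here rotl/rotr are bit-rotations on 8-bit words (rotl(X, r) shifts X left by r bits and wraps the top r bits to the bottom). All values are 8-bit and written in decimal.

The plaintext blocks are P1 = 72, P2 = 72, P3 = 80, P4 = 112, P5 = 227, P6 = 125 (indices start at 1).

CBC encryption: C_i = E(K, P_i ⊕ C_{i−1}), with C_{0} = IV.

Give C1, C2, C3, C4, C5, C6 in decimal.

C1 = 107, C2 = 58, C3 = 31, C4 = 11, C5 = 21, C6 = 23

C1: P1 ⊕ 63 = 119; E(K, 119) = 107.
C2: P2 ⊕ 107 = 35; E(K, 35) = 58.
C3: P3 ⊕ 58 = 106; E(K, 106) = 31.
C4: P4 ⊕ 31 = 111; E(K, 111) = 11.
C5: P5 ⊕ 11 = 232; E(K, 232) = 21.
C6: P6 ⊕ 21 = 104; E(K, 104) = 23.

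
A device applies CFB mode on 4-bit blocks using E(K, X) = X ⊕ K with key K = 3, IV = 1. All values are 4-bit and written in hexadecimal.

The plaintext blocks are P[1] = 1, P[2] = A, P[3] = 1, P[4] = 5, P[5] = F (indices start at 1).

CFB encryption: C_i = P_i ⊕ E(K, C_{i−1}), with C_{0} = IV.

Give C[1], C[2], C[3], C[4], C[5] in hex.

C[1] = 3, C[2] = A, C[3] = 8, C[4] = E, C[5] = 2

C[1]: E(K, 1) = 2; 1 ⊕ 2 = 3.
C[2]: E(K, 3) = 0; A ⊕ 0 = A.
C[3]: E(K, A) = 9; 1 ⊕ 9 = 8.
C[4]: E(K, 8) = B; 5 ⊕ B = E.
C[5]: E(K, E) = D; F ⊕ D = 2.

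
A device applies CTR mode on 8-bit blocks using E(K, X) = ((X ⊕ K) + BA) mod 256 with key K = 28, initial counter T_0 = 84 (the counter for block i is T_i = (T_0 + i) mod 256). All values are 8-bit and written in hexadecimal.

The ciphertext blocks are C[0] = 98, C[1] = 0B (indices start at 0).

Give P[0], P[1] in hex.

P[0] = FE, P[1] = 6C

CTR decryption: S_i = E(K, T_i) where T_i is the counter for block i; P_i = C_i ⊕ S_i.
P[0]: T = 84, S = E(K, T) = 66; 98 ⊕ 66 = FE.
P[1]: T = 85, S = E(K, T) = 67; 0B ⊕ 67 = 6C.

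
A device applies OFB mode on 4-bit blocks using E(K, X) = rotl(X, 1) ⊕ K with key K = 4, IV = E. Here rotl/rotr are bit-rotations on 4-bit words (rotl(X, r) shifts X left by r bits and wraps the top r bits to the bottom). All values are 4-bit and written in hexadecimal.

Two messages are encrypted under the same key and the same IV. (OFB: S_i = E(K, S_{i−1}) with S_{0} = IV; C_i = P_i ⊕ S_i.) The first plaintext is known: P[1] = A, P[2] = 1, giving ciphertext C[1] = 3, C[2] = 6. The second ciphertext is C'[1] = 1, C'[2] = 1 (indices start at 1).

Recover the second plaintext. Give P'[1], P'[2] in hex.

P'[1] = 8, P'[2] = 6

In OFB with a reused IV, both messages share the same keystream S_i, so C_i ⊕ C'_i = P_i ⊕ P'_i and thus P'_i = P_i ⊕ C_i ⊕ C'_i.
P'[1]: A ⊕ 3 ⊕ 1 = 8.
P'[2]: 1 ⊕ 6 ⊕ 1 = 6.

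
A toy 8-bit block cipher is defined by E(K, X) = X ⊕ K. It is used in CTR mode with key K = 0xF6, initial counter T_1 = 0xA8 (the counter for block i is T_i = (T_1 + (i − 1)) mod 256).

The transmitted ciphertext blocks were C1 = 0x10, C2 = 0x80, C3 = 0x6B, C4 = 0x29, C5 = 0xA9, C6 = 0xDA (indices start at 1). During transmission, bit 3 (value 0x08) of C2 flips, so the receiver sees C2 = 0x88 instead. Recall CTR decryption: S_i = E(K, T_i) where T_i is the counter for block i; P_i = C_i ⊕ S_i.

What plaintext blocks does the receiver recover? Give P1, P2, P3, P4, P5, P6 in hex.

P1 = 0x4E, P2 = 0xD7, P3 = 0x37, P4 = 0x74, P5 = 0xF3, P6 = 0x81

Only C2 changed, to 0x88. In CTR, a change in C_i flips the same bit in P_i only; the keystream is unaffected. Decrypting the received ciphertext:
P1: T = 0xA8, S = E(K, T) = 0x5E; 0x10 ⊕ 0x5E = 0x4E.
P2: T = 0xA9, S = E(K, T) = 0x5F; 0x88 ⊕ 0x5F = 0xD7.
P3: T = 0xAA, S = E(K, T) = 0x5C; 0x6B ⊕ 0x5C = 0x37.
P4: T = 0xAB, S = E(K, T) = 0x5D; 0x29 ⊕ 0x5D = 0x74.
P5: T = 0xAC, S = E(K, T) = 0x5A; 0xA9 ⊕ 0x5A = 0xF3.
P6: T = 0xAD, S = E(K, T) = 0x5B; 0xDA ⊕ 0x5B = 0x81.
Blocks that differ from the original plaintext: P2.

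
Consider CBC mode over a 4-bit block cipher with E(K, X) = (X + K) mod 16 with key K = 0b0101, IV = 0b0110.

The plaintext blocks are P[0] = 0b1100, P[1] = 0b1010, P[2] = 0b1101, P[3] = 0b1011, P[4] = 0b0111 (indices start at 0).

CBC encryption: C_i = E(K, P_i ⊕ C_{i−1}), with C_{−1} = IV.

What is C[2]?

C[2] = 0b1100

C[0]: P[0] ⊕ 0b0110 = 0b1010; E(K, 0b1010) = 0b1111.
C[1]: P[1] ⊕ 0b1111 = 0b0101; E(K, 0b0101) = 0b1010.
C[2]: P[2] ⊕ 0b1010 = 0b0111; E(K, 0b0111) = 0b1100.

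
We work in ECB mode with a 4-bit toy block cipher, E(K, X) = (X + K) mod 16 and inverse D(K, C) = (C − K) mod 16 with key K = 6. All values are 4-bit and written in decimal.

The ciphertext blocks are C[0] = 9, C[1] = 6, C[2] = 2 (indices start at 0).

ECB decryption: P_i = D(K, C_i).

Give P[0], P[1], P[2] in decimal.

P[0]: D(K, 9) = 3.
P[1]: D(K, 6) = 0.
P[2]: D(K, 2) = 12.

P[0] = 3, P[1] = 0, P[2] = 12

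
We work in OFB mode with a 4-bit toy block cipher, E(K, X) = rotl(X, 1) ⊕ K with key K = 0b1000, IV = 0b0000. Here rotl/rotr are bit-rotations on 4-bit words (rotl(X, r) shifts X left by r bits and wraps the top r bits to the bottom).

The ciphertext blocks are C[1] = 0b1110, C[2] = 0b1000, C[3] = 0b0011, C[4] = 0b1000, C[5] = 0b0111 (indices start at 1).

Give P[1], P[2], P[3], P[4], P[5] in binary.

P[1] = 0b0110, P[2] = 0b0001, P[3] = 0b1000, P[4] = 0b0111, P[5] = 0b0000

OFB decryption: S_i = E(K, S_{i−1}) with S_{0} = IV; P_i = C_i ⊕ S_i.
P[1]: S = E(K, 0b0000) = 0b1000; 0b1110 ⊕ 0b1000 = 0b0110.
P[2]: S = E(K, 0b1000) = 0b1001; 0b1000 ⊕ 0b1001 = 0b0001.
P[3]: S = E(K, 0b1001) = 0b1011; 0b0011 ⊕ 0b1011 = 0b1000.
P[4]: S = E(K, 0b1011) = 0b1111; 0b1000 ⊕ 0b1111 = 0b0111.
P[5]: S = E(K, 0b1111) = 0b0111; 0b0111 ⊕ 0b0111 = 0b0000.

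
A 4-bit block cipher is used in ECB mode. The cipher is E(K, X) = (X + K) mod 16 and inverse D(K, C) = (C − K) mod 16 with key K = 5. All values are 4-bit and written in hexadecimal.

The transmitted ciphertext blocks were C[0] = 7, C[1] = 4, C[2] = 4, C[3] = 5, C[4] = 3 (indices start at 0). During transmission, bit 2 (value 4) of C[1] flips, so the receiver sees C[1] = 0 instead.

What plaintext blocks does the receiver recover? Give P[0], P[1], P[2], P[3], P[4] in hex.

ECB decryption: P_i = D(K, C_i).
Only C[1] changed, to 0. In ECB, a change in C_i affects only P_i. Decrypting the received ciphertext:
P[0]: D(K, 7) = 2.
P[1]: D(K, 0) = B.
P[2]: D(K, 4) = F.
P[3]: D(K, 5) = 0.
P[4]: D(K, 3) = E.
Blocks that differ from the original plaintext: P[1].

P[0] = 2, P[1] = B, P[2] = F, P[3] = 0, P[4] = E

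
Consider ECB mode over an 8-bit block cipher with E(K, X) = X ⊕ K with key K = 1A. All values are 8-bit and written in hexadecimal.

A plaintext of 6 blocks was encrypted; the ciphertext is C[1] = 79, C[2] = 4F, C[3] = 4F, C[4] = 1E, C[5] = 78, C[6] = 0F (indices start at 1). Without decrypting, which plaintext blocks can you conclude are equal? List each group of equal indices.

P[2] = P[3]

ECB encrypts each block independently with the same key, so equal ciphertext blocks imply equal plaintext blocks.
C[2] = C[3] = 4F, so P[2] = P[3].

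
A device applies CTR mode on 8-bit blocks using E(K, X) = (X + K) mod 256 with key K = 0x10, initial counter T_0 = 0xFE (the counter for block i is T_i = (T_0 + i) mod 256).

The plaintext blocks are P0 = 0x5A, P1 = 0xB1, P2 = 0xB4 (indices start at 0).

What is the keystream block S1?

CTR encryption: S_i = E(K, T_i) where T_i is the counter for block i; C_i = P_i ⊕ S_i.
C0: T = 0xFE, S = E(K, T) = 0x0E; 0x5A ⊕ 0x0E = 0x54.
C1: T = 0xFF, S = E(K, T) = 0x0F; 0xB1 ⊕ 0x0F = 0xBE.
So S1 = 0x0F.

0x0F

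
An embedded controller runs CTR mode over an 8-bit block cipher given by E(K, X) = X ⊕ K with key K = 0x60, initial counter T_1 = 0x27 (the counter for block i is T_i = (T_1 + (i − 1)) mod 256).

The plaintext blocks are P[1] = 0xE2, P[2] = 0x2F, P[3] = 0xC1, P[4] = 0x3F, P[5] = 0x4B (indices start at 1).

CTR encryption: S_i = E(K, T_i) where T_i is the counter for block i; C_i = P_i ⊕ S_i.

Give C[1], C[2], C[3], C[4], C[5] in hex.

C[1] = 0xA5, C[2] = 0x67, C[3] = 0x88, C[4] = 0x75, C[5] = 0x00

C[1]: T = 0x27, S = E(K, T) = 0x47; 0xE2 ⊕ 0x47 = 0xA5.
C[2]: T = 0x28, S = E(K, T) = 0x48; 0x2F ⊕ 0x48 = 0x67.
C[3]: T = 0x29, S = E(K, T) = 0x49; 0xC1 ⊕ 0x49 = 0x88.
C[4]: T = 0x2A, S = E(K, T) = 0x4A; 0x3F ⊕ 0x4A = 0x75.
C[5]: T = 0x2B, S = E(K, T) = 0x4B; 0x4B ⊕ 0x4B = 0x00.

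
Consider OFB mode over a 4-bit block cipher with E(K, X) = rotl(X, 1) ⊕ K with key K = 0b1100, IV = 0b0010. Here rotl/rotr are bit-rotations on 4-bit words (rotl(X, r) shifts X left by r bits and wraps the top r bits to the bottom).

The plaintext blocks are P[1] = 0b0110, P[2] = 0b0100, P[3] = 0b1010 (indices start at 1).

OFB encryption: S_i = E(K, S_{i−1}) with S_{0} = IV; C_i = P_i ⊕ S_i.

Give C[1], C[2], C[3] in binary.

C[1]: S = E(K, 0b0010) = 0b1000; 0b0110 ⊕ 0b1000 = 0b1110.
C[2]: S = E(K, 0b1000) = 0b1101; 0b0100 ⊕ 0b1101 = 0b1001.
C[3]: S = E(K, 0b1101) = 0b0111; 0b1010 ⊕ 0b0111 = 0b1101.

C[1] = 0b1110, C[2] = 0b1001, C[3] = 0b1101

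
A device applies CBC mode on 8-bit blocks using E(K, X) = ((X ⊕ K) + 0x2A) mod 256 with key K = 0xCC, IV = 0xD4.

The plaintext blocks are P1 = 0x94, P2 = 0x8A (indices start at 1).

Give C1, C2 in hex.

C1 = 0xB6, C2 = 0x1A

CBC encryption: C_i = E(K, P_i ⊕ C_{i−1}), with C_{0} = IV.
C1: P1 ⊕ 0xD4 = 0x40; E(K, 0x40) = 0xB6.
C2: P2 ⊕ 0xB6 = 0x3C; E(K, 0x3C) = 0x1A.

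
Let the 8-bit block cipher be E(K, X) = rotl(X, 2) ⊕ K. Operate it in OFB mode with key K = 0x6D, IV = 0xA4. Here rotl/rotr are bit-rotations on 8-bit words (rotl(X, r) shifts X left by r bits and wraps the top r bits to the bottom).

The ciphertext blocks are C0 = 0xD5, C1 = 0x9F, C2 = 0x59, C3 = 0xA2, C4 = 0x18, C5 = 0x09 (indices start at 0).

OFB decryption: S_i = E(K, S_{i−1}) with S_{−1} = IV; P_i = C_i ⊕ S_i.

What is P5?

P0: S = E(K, 0xA4) = 0xFF; 0xD5 ⊕ 0xFF = 0x2A.
P1: S = E(K, 0xFF) = 0x92; 0x9F ⊕ 0x92 = 0x0D.
P2: S = E(K, 0x92) = 0x27; 0x59 ⊕ 0x27 = 0x7E.
P3: S = E(K, 0x27) = 0xF1; 0xA2 ⊕ 0xF1 = 0x53.
P4: S = E(K, 0xF1) = 0xAA; 0x18 ⊕ 0xAA = 0xB2.
P5: S = E(K, 0xAA) = 0xC7; 0x09 ⊕ 0xC7 = 0xCE.

P5 = 0xCE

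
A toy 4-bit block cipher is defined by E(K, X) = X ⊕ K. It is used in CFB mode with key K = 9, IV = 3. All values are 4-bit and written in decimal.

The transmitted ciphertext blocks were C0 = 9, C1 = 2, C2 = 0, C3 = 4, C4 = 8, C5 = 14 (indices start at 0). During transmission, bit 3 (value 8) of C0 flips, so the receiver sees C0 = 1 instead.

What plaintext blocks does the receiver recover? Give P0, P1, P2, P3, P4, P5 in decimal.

CFB decryption: P_i = C_i ⊕ E(K, C_{i−1}), with C_{−1} = IV.
Only C0 changed, to 1. In CFB, a change in C_i flips the same bit in P_i and garbles P_{i+1}. Decrypting the received ciphertext:
P0: E(K, 3) = 10; 1 ⊕ 10 = 11.
P1: E(K, 1) = 8; 2 ⊕ 8 = 10.
P2: E(K, 2) = 11; 0 ⊕ 11 = 11.
P3: E(K, 0) = 9; 4 ⊕ 9 = 13.
P4: E(K, 4) = 13; 8 ⊕ 13 = 5.
P5: E(K, 8) = 1; 14 ⊕ 1 = 15.
Blocks that differ from the original plaintext: P0, P1.

P0 = 11, P1 = 10, P2 = 11, P3 = 13, P4 = 5, P5 = 15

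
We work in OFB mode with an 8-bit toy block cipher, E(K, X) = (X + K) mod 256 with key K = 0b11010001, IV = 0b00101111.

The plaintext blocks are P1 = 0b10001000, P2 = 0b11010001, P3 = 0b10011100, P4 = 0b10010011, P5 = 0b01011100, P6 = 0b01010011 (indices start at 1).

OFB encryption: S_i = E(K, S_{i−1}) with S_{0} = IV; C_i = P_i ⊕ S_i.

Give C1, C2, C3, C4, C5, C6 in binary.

C1 = 0b10001000, C2 = 0b00000000, C3 = 0b00111110, C4 = 0b11100000, C5 = 0b00011000, C6 = 0b01000110

C1: S = E(K, 0b00101111) = 0b00000000; 0b10001000 ⊕ 0b00000000 = 0b10001000.
C2: S = E(K, 0b00000000) = 0b11010001; 0b11010001 ⊕ 0b11010001 = 0b00000000.
C3: S = E(K, 0b11010001) = 0b10100010; 0b10011100 ⊕ 0b10100010 = 0b00111110.
C4: S = E(K, 0b10100010) = 0b01110011; 0b10010011 ⊕ 0b01110011 = 0b11100000.
C5: S = E(K, 0b01110011) = 0b01000100; 0b01011100 ⊕ 0b01000100 = 0b00011000.
C6: S = E(K, 0b01000100) = 0b00010101; 0b01010011 ⊕ 0b00010101 = 0b01000110.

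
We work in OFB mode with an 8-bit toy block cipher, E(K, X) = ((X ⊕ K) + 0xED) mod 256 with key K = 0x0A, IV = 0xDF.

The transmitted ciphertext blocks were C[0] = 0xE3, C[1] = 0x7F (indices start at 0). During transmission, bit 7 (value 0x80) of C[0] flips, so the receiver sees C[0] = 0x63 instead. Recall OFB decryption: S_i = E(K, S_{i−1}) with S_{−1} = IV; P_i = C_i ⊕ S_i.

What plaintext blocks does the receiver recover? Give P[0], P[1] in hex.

P[0] = 0xA1, P[1] = 0xCA

Only C[0] changed, to 0x63. In OFB, a change in C_i flips the same bit in P_i only; the keystream is unaffected. Decrypting the received ciphertext:
P[0]: S = E(K, 0xDF) = 0xC2; 0x63 ⊕ 0xC2 = 0xA1.
P[1]: S = E(K, 0xC2) = 0xB5; 0x7F ⊕ 0xB5 = 0xCA.
Blocks that differ from the original plaintext: P[0].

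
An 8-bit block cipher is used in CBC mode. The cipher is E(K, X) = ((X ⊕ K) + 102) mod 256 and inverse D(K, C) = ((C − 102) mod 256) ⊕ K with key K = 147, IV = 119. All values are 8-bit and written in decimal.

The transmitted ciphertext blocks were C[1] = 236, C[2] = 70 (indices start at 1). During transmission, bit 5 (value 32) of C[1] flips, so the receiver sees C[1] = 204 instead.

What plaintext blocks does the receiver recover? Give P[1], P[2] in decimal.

P[1] = 130, P[2] = 191

CBC decryption: P_i = D(K, C_i) ⊕ C_{i−1}, with C_{0} = IV.
Only C[1] changed, to 204. In CBC, a change in C_i garbles P_i and flips the same bit in P_{i+1}. Decrypting the received ciphertext:
P[1]: D(K, 204) = 245; 245 ⊕ 119 = 130.
P[2]: D(K, 70) = 115; 115 ⊕ 204 = 191.
Blocks that differ from the original plaintext: P[1], P[2].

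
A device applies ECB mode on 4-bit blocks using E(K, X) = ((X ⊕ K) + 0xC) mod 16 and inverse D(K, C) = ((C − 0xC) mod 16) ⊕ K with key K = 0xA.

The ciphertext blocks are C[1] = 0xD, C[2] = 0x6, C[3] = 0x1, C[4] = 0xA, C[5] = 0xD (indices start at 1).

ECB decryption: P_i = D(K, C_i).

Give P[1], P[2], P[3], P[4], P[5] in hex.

P[1]: D(K, 0xD) = 0xB.
P[2]: D(K, 0x6) = 0x0.
P[3]: D(K, 0x1) = 0xF.
P[4]: D(K, 0xA) = 0x4.
P[5]: D(K, 0xD) = 0xB.

P[1] = 0xB, P[2] = 0x0, P[3] = 0xF, P[4] = 0x4, P[5] = 0xB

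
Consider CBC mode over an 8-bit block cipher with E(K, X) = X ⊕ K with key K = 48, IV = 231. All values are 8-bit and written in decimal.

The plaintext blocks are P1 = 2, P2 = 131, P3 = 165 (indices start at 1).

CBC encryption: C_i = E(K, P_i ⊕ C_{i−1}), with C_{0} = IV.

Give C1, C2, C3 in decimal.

C1: P1 ⊕ 231 = 229; E(K, 229) = 213.
C2: P2 ⊕ 213 = 86; E(K, 86) = 102.
C3: P3 ⊕ 102 = 195; E(K, 195) = 243.

C1 = 213, C2 = 102, C3 = 243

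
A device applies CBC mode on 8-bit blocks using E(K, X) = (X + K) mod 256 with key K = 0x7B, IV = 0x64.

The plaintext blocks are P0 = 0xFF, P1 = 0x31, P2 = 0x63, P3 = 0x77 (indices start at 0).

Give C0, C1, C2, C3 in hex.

CBC encryption: C_i = E(K, P_i ⊕ C_{i−1}), with C_{−1} = IV.
C0: P0 ⊕ 0x64 = 0x9B; E(K, 0x9B) = 0x16.
C1: P1 ⊕ 0x16 = 0x27; E(K, 0x27) = 0xA2.
C2: P2 ⊕ 0xA2 = 0xC1; E(K, 0xC1) = 0x3C.
C3: P3 ⊕ 0x3C = 0x4B; E(K, 0x4B) = 0xC6.

C0 = 0x16, C1 = 0xA2, C2 = 0x3C, C3 = 0xC6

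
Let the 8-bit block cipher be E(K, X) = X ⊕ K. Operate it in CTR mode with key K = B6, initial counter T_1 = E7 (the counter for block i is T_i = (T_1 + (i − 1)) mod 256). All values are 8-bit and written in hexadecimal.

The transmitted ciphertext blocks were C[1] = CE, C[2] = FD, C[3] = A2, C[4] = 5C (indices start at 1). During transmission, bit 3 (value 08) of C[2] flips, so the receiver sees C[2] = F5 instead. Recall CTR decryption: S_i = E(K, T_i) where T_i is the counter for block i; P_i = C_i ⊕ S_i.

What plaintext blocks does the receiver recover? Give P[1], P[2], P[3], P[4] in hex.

Only C[2] changed, to F5. In CTR, a change in C_i flips the same bit in P_i only; the keystream is unaffected. Decrypting the received ciphertext:
P[1]: T = E7, S = E(K, T) = 51; CE ⊕ 51 = 9F.
P[2]: T = E8, S = E(K, T) = 5E; F5 ⊕ 5E = AB.
P[3]: T = E9, S = E(K, T) = 5F; A2 ⊕ 5F = FD.
P[4]: T = EA, S = E(K, T) = 5C; 5C ⊕ 5C = 00.
Blocks that differ from the original plaintext: P[2].

P[1] = 9F, P[2] = AB, P[3] = FD, P[4] = 00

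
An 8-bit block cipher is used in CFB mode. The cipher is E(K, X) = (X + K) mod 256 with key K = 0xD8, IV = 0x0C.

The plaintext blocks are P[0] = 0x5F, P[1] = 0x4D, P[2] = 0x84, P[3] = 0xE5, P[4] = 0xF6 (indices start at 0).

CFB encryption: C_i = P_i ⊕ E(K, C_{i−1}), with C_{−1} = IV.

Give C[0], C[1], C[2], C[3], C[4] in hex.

C[0] = 0xBB, C[1] = 0xDE, C[2] = 0x32, C[3] = 0xEF, C[4] = 0x31

C[0]: E(K, 0x0C) = 0xE4; 0x5F ⊕ 0xE4 = 0xBB.
C[1]: E(K, 0xBB) = 0x93; 0x4D ⊕ 0x93 = 0xDE.
C[2]: E(K, 0xDE) = 0xB6; 0x84 ⊕ 0xB6 = 0x32.
C[3]: E(K, 0x32) = 0x0A; 0xE5 ⊕ 0x0A = 0xEF.
C[4]: E(K, 0xEF) = 0xC7; 0xF6 ⊕ 0xC7 = 0x31.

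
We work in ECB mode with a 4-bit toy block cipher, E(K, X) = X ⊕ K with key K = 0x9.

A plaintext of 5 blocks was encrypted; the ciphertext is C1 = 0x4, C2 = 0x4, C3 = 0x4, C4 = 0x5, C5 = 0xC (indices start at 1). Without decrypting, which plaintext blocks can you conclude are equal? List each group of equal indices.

ECB encrypts each block independently with the same key, so equal ciphertext blocks imply equal plaintext blocks.
C1 = C2 = C3 = 0x4, so P1 = P2 = P3.

P1 = P2 = P3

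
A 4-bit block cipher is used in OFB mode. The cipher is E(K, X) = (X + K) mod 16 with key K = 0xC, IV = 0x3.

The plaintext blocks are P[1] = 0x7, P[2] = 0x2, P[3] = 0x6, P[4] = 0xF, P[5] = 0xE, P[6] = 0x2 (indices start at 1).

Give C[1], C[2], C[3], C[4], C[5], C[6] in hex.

OFB encryption: S_i = E(K, S_{i−1}) with S_{0} = IV; C_i = P_i ⊕ S_i.
C[1]: S = E(K, 0x3) = 0xF; 0x7 ⊕ 0xF = 0x8.
C[2]: S = E(K, 0xF) = 0xB; 0x2 ⊕ 0xB = 0x9.
C[3]: S = E(K, 0xB) = 0x7; 0x6 ⊕ 0x7 = 0x1.
C[4]: S = E(K, 0x7) = 0x3; 0xF ⊕ 0x3 = 0xC.
C[5]: S = E(K, 0x3) = 0xF; 0xE ⊕ 0xF = 0x1.
C[6]: S = E(K, 0xF) = 0xB; 0x2 ⊕ 0xB = 0x9.

C[1] = 0x8, C[2] = 0x9, C[3] = 0x1, C[4] = 0xC, C[5] = 0x1, C[6] = 0x9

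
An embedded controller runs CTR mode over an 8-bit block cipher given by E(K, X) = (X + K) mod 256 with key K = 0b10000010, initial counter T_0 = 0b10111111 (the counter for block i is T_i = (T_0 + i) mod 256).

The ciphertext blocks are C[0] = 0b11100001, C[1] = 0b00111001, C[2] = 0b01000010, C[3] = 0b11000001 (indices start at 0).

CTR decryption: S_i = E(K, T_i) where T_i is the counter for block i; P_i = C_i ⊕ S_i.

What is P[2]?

P[2] = 0b00000001

P[2]: T = 0b11000001, S = E(K, T) = 0b01000011; 0b01000010 ⊕ 0b01000011 = 0b00000001.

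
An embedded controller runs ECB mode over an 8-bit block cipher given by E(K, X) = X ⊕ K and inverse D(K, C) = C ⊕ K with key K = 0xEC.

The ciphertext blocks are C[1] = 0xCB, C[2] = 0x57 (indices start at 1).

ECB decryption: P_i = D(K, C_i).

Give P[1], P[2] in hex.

P[1]: D(K, 0xCB) = 0x27.
P[2]: D(K, 0x57) = 0xBB.

P[1] = 0x27, P[2] = 0xBB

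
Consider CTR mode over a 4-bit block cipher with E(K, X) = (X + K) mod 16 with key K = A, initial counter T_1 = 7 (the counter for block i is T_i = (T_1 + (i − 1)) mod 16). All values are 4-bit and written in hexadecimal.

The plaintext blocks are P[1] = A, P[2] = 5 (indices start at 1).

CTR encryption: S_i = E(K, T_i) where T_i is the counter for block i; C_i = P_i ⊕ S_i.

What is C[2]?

C[2] = 7

C[1]: T = 7, S = E(K, T) = 1; A ⊕ 1 = B.
C[2]: T = 8, S = E(K, T) = 2; 5 ⊕ 2 = 7.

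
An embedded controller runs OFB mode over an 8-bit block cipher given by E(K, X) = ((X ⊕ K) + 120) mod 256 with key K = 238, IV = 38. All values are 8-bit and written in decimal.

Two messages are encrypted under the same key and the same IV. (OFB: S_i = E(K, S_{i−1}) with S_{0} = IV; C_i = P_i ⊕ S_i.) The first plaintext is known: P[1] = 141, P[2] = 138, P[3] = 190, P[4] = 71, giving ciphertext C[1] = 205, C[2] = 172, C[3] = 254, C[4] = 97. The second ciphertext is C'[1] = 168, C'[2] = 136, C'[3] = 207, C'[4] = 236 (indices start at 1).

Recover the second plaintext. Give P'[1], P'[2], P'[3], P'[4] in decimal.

P'[1] = 232, P'[2] = 174, P'[3] = 143, P'[4] = 202

In OFB with a reused IV, both messages share the same keystream S_i, so C_i ⊕ C'_i = P_i ⊕ P'_i and thus P'_i = P_i ⊕ C_i ⊕ C'_i.
P'[1]: 141 ⊕ 205 ⊕ 168 = 232.
P'[2]: 138 ⊕ 172 ⊕ 136 = 174.
P'[3]: 190 ⊕ 254 ⊕ 207 = 143.
P'[4]: 71 ⊕ 97 ⊕ 236 = 202.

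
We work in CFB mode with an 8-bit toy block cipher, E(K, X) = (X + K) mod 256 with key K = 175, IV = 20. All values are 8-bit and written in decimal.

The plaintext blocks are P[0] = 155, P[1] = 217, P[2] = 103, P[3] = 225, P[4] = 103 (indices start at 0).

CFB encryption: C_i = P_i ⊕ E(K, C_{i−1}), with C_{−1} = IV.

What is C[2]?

C[2] = 234

C[0]: E(K, 20) = 195; 155 ⊕ 195 = 88.
C[1]: E(K, 88) = 7; 217 ⊕ 7 = 222.
C[2]: E(K, 222) = 141; 103 ⊕ 141 = 234.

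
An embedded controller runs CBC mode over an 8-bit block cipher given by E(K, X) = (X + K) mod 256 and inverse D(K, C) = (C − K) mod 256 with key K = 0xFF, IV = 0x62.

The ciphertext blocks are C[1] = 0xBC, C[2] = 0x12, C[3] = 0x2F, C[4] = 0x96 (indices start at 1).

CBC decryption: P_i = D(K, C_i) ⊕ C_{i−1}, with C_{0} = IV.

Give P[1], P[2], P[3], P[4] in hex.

P[1]: D(K, 0xBC) = 0xBD; 0xBD ⊕ 0x62 = 0xDF.
P[2]: D(K, 0x12) = 0x13; 0x13 ⊕ 0xBC = 0xAF.
P[3]: D(K, 0x2F) = 0x30; 0x30 ⊕ 0x12 = 0x22.
P[4]: D(K, 0x96) = 0x97; 0x97 ⊕ 0x2F = 0xB8.

P[1] = 0xDF, P[2] = 0xAF, P[3] = 0x22, P[4] = 0xB8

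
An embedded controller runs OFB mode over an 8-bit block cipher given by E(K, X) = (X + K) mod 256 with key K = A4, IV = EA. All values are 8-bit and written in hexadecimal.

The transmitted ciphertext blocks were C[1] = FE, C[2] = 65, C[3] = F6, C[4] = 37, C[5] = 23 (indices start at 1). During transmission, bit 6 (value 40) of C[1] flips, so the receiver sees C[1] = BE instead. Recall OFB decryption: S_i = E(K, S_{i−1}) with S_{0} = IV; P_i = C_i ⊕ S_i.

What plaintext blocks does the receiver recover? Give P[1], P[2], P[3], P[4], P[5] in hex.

Only C[1] changed, to BE. In OFB, a change in C_i flips the same bit in P_i only; the keystream is unaffected. Decrypting the received ciphertext:
P[1]: S = E(K, EA) = 8E; BE ⊕ 8E = 30.
P[2]: S = E(K, 8E) = 32; 65 ⊕ 32 = 57.
P[3]: S = E(K, 32) = D6; F6 ⊕ D6 = 20.
P[4]: S = E(K, D6) = 7A; 37 ⊕ 7A = 4D.
P[5]: S = E(K, 7A) = 1E; 23 ⊕ 1E = 3D.
Blocks that differ from the original plaintext: P[1].

P[1] = 30, P[2] = 57, P[3] = 20, P[4] = 4D, P[5] = 3D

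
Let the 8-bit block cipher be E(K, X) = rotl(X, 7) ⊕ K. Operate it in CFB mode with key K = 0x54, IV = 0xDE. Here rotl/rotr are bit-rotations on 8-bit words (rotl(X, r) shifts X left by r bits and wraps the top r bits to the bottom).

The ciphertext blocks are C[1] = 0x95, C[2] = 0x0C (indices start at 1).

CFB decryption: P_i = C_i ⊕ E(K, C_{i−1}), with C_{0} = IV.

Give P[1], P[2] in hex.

P[1] = 0xAE, P[2] = 0x92

P[1]: E(K, 0xDE) = 0x3B; 0x95 ⊕ 0x3B = 0xAE.
P[2]: E(K, 0x95) = 0x9E; 0x0C ⊕ 0x9E = 0x92.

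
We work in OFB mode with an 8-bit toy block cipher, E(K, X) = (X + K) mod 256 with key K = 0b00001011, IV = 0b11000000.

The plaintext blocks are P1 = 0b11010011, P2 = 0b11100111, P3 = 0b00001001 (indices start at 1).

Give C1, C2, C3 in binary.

C1 = 0b00011000, C2 = 0b00110001, C3 = 0b11101000

OFB encryption: S_i = E(K, S_{i−1}) with S_{0} = IV; C_i = P_i ⊕ S_i.
C1: S = E(K, 0b11000000) = 0b11001011; 0b11010011 ⊕ 0b11001011 = 0b00011000.
C2: S = E(K, 0b11001011) = 0b11010110; 0b11100111 ⊕ 0b11010110 = 0b00110001.
C3: S = E(K, 0b11010110) = 0b11100001; 0b00001001 ⊕ 0b11100001 = 0b11101000.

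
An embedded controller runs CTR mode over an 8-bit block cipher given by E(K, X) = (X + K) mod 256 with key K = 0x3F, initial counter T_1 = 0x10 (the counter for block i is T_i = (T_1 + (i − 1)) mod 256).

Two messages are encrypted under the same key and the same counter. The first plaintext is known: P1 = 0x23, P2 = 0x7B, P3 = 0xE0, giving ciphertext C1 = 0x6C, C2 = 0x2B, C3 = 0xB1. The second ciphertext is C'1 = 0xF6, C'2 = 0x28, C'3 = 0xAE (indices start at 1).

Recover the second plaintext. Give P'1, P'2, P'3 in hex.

P'1 = 0xB9, P'2 = 0x78, P'3 = 0xFF

In CTR with a reused counter, both messages share the same keystream S_i, so C_i ⊕ C'_i = P_i ⊕ P'_i and thus P'_i = P_i ⊕ C_i ⊕ C'_i.
P'1: 0x23 ⊕ 0x6C ⊕ 0xF6 = 0xB9.
P'2: 0x7B ⊕ 0x2B ⊕ 0x28 = 0x78.
P'3: 0xE0 ⊕ 0xB1 ⊕ 0xAE = 0xFF.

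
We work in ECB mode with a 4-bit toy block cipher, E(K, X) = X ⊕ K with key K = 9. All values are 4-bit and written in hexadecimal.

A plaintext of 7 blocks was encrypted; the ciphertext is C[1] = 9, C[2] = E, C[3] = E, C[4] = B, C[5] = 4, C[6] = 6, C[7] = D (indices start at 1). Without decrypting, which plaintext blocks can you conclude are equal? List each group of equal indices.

ECB encrypts each block independently with the same key, so equal ciphertext blocks imply equal plaintext blocks.
C[2] = C[3] = E, so P[2] = P[3].

P[2] = P[3]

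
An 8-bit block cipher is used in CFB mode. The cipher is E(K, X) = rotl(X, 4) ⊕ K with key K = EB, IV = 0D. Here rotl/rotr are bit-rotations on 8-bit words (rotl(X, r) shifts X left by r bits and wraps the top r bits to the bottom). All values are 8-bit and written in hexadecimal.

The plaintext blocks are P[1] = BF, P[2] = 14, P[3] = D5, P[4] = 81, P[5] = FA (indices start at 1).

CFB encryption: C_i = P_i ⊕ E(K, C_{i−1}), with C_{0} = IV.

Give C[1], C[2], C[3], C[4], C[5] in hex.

C[1]: E(K, 0D) = 3B; BF ⊕ 3B = 84.
C[2]: E(K, 84) = A3; 14 ⊕ A3 = B7.
C[3]: E(K, B7) = 90; D5 ⊕ 90 = 45.
C[4]: E(K, 45) = BF; 81 ⊕ BF = 3E.
C[5]: E(K, 3E) = 08; FA ⊕ 08 = F2.

C[1] = 84, C[2] = B7, C[3] = 45, C[4] = 3E, C[5] = F2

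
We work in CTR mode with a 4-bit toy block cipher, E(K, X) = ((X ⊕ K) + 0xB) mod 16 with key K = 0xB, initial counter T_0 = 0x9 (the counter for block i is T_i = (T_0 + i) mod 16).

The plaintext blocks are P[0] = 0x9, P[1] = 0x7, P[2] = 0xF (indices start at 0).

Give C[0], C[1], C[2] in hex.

C[0] = 0x4, C[1] = 0xB, C[2] = 0x4

CTR encryption: S_i = E(K, T_i) where T_i is the counter for block i; C_i = P_i ⊕ S_i.
C[0]: T = 0x9, S = E(K, T) = 0xD; 0x9 ⊕ 0xD = 0x4.
C[1]: T = 0xA, S = E(K, T) = 0xC; 0x7 ⊕ 0xC = 0xB.
C[2]: T = 0xB, S = E(K, T) = 0xB; 0xF ⊕ 0xB = 0x4.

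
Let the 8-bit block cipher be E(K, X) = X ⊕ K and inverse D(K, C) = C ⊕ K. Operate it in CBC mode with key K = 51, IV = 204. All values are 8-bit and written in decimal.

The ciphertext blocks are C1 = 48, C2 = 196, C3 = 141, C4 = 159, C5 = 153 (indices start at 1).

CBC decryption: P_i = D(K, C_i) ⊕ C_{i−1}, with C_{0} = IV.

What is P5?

P5: D(K, 153) = 170; 170 ⊕ 159 = 53.

P5 = 53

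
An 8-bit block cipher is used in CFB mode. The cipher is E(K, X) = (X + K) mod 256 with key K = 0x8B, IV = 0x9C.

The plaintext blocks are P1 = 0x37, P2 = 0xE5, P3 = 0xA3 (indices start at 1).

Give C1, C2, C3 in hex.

C1 = 0x10, C2 = 0x7E, C3 = 0xAA

CFB encryption: C_i = P_i ⊕ E(K, C_{i−1}), with C_{0} = IV.
C1: E(K, 0x9C) = 0x27; 0x37 ⊕ 0x27 = 0x10.
C2: E(K, 0x10) = 0x9B; 0xE5 ⊕ 0x9B = 0x7E.
C3: E(K, 0x7E) = 0x09; 0xA3 ⊕ 0x09 = 0xAA.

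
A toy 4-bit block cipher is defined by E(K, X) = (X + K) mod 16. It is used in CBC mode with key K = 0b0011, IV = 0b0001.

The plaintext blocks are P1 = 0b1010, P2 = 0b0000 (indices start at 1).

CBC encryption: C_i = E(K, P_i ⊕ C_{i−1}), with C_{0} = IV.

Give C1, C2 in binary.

C1 = 0b1110, C2 = 0b0001

C1: P1 ⊕ 0b0001 = 0b1011; E(K, 0b1011) = 0b1110.
C2: P2 ⊕ 0b1110 = 0b1110; E(K, 0b1110) = 0b0001.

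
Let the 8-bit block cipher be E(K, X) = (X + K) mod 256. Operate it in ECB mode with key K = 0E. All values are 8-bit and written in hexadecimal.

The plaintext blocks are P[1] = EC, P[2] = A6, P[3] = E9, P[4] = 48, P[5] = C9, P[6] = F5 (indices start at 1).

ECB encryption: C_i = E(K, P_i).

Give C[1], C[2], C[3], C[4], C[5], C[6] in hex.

C[1] = FA, C[2] = B4, C[3] = F7, C[4] = 56, C[5] = D7, C[6] = 03

C[1]: E(K, EC) = FA.
C[2]: E(K, A6) = B4.
C[3]: E(K, E9) = F7.
C[4]: E(K, 48) = 56.
C[5]: E(K, C9) = D7.
C[6]: E(K, F5) = 03.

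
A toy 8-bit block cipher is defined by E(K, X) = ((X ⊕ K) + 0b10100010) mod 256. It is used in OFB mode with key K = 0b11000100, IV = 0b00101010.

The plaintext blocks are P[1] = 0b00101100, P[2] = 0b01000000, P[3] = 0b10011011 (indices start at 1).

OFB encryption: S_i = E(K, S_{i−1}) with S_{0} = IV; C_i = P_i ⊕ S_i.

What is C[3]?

C[1]: S = E(K, 0b00101010) = 0b10010000; 0b00101100 ⊕ 0b10010000 = 0b10111100.
C[2]: S = E(K, 0b10010000) = 0b11110110; 0b01000000 ⊕ 0b11110110 = 0b10110110.
C[3]: S = E(K, 0b11110110) = 0b11010100; 0b10011011 ⊕ 0b11010100 = 0b01001111.

C[3] = 0b01001111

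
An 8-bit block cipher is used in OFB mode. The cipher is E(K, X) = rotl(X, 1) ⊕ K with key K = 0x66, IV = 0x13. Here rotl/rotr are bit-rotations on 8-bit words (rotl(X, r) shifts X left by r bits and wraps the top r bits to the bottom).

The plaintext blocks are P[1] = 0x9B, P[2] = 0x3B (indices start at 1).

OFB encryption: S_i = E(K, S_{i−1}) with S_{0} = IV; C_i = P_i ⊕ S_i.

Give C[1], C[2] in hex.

C[1]: S = E(K, 0x13) = 0x40; 0x9B ⊕ 0x40 = 0xDB.
C[2]: S = E(K, 0x40) = 0xE6; 0x3B ⊕ 0xE6 = 0xDD.

C[1] = 0xDB, C[2] = 0xDD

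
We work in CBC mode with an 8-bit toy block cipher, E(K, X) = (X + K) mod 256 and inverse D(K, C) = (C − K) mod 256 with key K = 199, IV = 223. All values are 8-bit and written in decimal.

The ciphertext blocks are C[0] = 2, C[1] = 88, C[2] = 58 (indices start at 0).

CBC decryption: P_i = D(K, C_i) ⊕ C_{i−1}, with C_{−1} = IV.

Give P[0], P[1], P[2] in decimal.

P[0] = 228, P[1] = 147, P[2] = 43

P[0]: D(K, 2) = 59; 59 ⊕ 223 = 228.
P[1]: D(K, 88) = 145; 145 ⊕ 2 = 147.
P[2]: D(K, 58) = 115; 115 ⊕ 88 = 43.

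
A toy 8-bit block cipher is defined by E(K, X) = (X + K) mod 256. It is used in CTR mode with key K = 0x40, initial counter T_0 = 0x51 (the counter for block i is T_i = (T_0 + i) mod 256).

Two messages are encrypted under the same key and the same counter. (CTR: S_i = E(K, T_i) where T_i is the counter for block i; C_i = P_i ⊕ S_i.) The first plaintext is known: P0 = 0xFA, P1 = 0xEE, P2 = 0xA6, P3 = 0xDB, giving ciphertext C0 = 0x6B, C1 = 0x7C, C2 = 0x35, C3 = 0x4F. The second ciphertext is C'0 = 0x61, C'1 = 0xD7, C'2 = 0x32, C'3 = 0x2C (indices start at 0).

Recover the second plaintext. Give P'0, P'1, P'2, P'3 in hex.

P'0 = 0xF0, P'1 = 0x45, P'2 = 0xA1, P'3 = 0xB8

In CTR with a reused counter, both messages share the same keystream S_i, so C_i ⊕ C'_i = P_i ⊕ P'_i and thus P'_i = P_i ⊕ C_i ⊕ C'_i.
P'0: 0xFA ⊕ 0x6B ⊕ 0x61 = 0xF0.
P'1: 0xEE ⊕ 0x7C ⊕ 0xD7 = 0x45.
P'2: 0xA6 ⊕ 0x35 ⊕ 0x32 = 0xA1.
P'3: 0xDB ⊕ 0x4F ⊕ 0x2C = 0xB8.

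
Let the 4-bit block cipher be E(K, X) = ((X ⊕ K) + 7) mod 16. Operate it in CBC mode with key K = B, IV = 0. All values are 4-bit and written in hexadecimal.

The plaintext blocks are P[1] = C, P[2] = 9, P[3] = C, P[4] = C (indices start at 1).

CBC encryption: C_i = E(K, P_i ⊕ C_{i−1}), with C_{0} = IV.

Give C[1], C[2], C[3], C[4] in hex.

C[1] = E, C[2] = 3, C[3] = B, C[4] = 3

C[1]: P[1] ⊕ 0 = C; E(K, C) = E.
C[2]: P[2] ⊕ E = 7; E(K, 7) = 3.
C[3]: P[3] ⊕ 3 = F; E(K, F) = B.
C[4]: P[4] ⊕ B = 7; E(K, 7) = 3.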